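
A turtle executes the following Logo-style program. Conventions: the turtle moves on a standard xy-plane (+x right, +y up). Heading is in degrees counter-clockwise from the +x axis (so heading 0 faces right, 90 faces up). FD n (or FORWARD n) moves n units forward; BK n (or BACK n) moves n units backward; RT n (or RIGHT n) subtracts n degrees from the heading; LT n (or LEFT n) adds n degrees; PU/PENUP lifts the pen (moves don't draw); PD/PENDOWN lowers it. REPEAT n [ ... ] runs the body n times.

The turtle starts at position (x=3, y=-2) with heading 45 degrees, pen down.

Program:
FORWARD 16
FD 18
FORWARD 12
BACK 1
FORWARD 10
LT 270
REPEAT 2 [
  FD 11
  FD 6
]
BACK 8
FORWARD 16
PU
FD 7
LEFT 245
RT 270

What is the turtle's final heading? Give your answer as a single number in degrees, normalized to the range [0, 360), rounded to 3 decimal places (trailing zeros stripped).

Answer: 290

Derivation:
Executing turtle program step by step:
Start: pos=(3,-2), heading=45, pen down
FD 16: (3,-2) -> (14.314,9.314) [heading=45, draw]
FD 18: (14.314,9.314) -> (27.042,22.042) [heading=45, draw]
FD 12: (27.042,22.042) -> (35.527,30.527) [heading=45, draw]
BK 1: (35.527,30.527) -> (34.82,29.82) [heading=45, draw]
FD 10: (34.82,29.82) -> (41.891,36.891) [heading=45, draw]
LT 270: heading 45 -> 315
REPEAT 2 [
  -- iteration 1/2 --
  FD 11: (41.891,36.891) -> (49.669,29.113) [heading=315, draw]
  FD 6: (49.669,29.113) -> (53.912,24.87) [heading=315, draw]
  -- iteration 2/2 --
  FD 11: (53.912,24.87) -> (61.69,17.092) [heading=315, draw]
  FD 6: (61.69,17.092) -> (65.933,12.849) [heading=315, draw]
]
BK 8: (65.933,12.849) -> (60.276,18.506) [heading=315, draw]
FD 16: (60.276,18.506) -> (71.589,7.192) [heading=315, draw]
PU: pen up
FD 7: (71.589,7.192) -> (76.539,2.243) [heading=315, move]
LT 245: heading 315 -> 200
RT 270: heading 200 -> 290
Final: pos=(76.539,2.243), heading=290, 11 segment(s) drawn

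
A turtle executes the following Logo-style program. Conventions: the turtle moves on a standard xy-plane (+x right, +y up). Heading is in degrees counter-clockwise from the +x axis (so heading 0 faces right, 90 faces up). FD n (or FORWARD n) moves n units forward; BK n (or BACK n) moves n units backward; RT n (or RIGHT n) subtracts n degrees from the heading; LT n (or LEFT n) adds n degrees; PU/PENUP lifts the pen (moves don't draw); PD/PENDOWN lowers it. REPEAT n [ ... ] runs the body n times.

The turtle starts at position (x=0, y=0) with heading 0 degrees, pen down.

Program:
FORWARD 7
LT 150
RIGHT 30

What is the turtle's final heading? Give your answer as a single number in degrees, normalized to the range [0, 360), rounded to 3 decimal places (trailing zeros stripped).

Answer: 120

Derivation:
Executing turtle program step by step:
Start: pos=(0,0), heading=0, pen down
FD 7: (0,0) -> (7,0) [heading=0, draw]
LT 150: heading 0 -> 150
RT 30: heading 150 -> 120
Final: pos=(7,0), heading=120, 1 segment(s) drawn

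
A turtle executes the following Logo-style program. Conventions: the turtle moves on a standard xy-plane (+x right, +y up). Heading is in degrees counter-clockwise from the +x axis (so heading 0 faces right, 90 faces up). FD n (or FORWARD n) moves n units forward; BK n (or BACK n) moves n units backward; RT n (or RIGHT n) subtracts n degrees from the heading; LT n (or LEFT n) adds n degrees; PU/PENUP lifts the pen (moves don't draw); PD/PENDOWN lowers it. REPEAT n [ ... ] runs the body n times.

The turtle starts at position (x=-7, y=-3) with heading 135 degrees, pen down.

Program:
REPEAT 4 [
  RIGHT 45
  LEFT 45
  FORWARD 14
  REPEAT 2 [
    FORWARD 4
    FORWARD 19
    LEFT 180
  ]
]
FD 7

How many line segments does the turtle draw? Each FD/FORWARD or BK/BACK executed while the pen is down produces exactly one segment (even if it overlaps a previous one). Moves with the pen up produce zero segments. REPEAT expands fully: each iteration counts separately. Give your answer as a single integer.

Answer: 21

Derivation:
Executing turtle program step by step:
Start: pos=(-7,-3), heading=135, pen down
REPEAT 4 [
  -- iteration 1/4 --
  RT 45: heading 135 -> 90
  LT 45: heading 90 -> 135
  FD 14: (-7,-3) -> (-16.899,6.899) [heading=135, draw]
  REPEAT 2 [
    -- iteration 1/2 --
    FD 4: (-16.899,6.899) -> (-19.728,9.728) [heading=135, draw]
    FD 19: (-19.728,9.728) -> (-33.163,23.163) [heading=135, draw]
    LT 180: heading 135 -> 315
    -- iteration 2/2 --
    FD 4: (-33.163,23.163) -> (-30.335,20.335) [heading=315, draw]
    FD 19: (-30.335,20.335) -> (-16.899,6.899) [heading=315, draw]
    LT 180: heading 315 -> 135
  ]
  -- iteration 2/4 --
  RT 45: heading 135 -> 90
  LT 45: heading 90 -> 135
  FD 14: (-16.899,6.899) -> (-26.799,16.799) [heading=135, draw]
  REPEAT 2 [
    -- iteration 1/2 --
    FD 4: (-26.799,16.799) -> (-29.627,19.627) [heading=135, draw]
    FD 19: (-29.627,19.627) -> (-43.062,33.062) [heading=135, draw]
    LT 180: heading 135 -> 315
    -- iteration 2/2 --
    FD 4: (-43.062,33.062) -> (-40.234,30.234) [heading=315, draw]
    FD 19: (-40.234,30.234) -> (-26.799,16.799) [heading=315, draw]
    LT 180: heading 315 -> 135
  ]
  -- iteration 3/4 --
  RT 45: heading 135 -> 90
  LT 45: heading 90 -> 135
  FD 14: (-26.799,16.799) -> (-36.698,26.698) [heading=135, draw]
  REPEAT 2 [
    -- iteration 1/2 --
    FD 4: (-36.698,26.698) -> (-39.527,29.527) [heading=135, draw]
    FD 19: (-39.527,29.527) -> (-52.962,42.962) [heading=135, draw]
    LT 180: heading 135 -> 315
    -- iteration 2/2 --
    FD 4: (-52.962,42.962) -> (-50.134,40.134) [heading=315, draw]
    FD 19: (-50.134,40.134) -> (-36.698,26.698) [heading=315, draw]
    LT 180: heading 315 -> 135
  ]
  -- iteration 4/4 --
  RT 45: heading 135 -> 90
  LT 45: heading 90 -> 135
  FD 14: (-36.698,26.698) -> (-46.598,36.598) [heading=135, draw]
  REPEAT 2 [
    -- iteration 1/2 --
    FD 4: (-46.598,36.598) -> (-49.426,39.426) [heading=135, draw]
    FD 19: (-49.426,39.426) -> (-62.861,52.861) [heading=135, draw]
    LT 180: heading 135 -> 315
    -- iteration 2/2 --
    FD 4: (-62.861,52.861) -> (-60.033,50.033) [heading=315, draw]
    FD 19: (-60.033,50.033) -> (-46.598,36.598) [heading=315, draw]
    LT 180: heading 315 -> 135
  ]
]
FD 7: (-46.598,36.598) -> (-51.548,41.548) [heading=135, draw]
Final: pos=(-51.548,41.548), heading=135, 21 segment(s) drawn
Segments drawn: 21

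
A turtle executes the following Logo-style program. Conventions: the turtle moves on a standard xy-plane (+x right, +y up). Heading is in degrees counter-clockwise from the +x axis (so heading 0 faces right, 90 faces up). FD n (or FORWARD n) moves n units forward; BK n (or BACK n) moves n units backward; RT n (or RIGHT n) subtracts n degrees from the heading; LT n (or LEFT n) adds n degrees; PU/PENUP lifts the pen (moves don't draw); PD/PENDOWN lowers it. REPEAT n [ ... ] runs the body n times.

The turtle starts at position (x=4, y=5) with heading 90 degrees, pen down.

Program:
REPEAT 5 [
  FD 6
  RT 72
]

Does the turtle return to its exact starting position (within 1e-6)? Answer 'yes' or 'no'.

Executing turtle program step by step:
Start: pos=(4,5), heading=90, pen down
REPEAT 5 [
  -- iteration 1/5 --
  FD 6: (4,5) -> (4,11) [heading=90, draw]
  RT 72: heading 90 -> 18
  -- iteration 2/5 --
  FD 6: (4,11) -> (9.706,12.854) [heading=18, draw]
  RT 72: heading 18 -> 306
  -- iteration 3/5 --
  FD 6: (9.706,12.854) -> (13.233,8) [heading=306, draw]
  RT 72: heading 306 -> 234
  -- iteration 4/5 --
  FD 6: (13.233,8) -> (9.706,3.146) [heading=234, draw]
  RT 72: heading 234 -> 162
  -- iteration 5/5 --
  FD 6: (9.706,3.146) -> (4,5) [heading=162, draw]
  RT 72: heading 162 -> 90
]
Final: pos=(4,5), heading=90, 5 segment(s) drawn

Start position: (4, 5)
Final position: (4, 5)
Distance = 0; < 1e-6 -> CLOSED

Answer: yes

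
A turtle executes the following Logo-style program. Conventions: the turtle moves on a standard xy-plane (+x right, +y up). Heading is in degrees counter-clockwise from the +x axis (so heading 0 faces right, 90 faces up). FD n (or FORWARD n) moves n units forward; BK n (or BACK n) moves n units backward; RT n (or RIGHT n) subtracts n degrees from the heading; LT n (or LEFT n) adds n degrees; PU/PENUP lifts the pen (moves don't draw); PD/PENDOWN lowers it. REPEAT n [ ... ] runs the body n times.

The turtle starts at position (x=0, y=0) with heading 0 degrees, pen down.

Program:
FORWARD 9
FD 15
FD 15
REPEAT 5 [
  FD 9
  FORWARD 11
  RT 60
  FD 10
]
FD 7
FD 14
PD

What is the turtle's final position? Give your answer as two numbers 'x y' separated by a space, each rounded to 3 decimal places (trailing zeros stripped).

Executing turtle program step by step:
Start: pos=(0,0), heading=0, pen down
FD 9: (0,0) -> (9,0) [heading=0, draw]
FD 15: (9,0) -> (24,0) [heading=0, draw]
FD 15: (24,0) -> (39,0) [heading=0, draw]
REPEAT 5 [
  -- iteration 1/5 --
  FD 9: (39,0) -> (48,0) [heading=0, draw]
  FD 11: (48,0) -> (59,0) [heading=0, draw]
  RT 60: heading 0 -> 300
  FD 10: (59,0) -> (64,-8.66) [heading=300, draw]
  -- iteration 2/5 --
  FD 9: (64,-8.66) -> (68.5,-16.454) [heading=300, draw]
  FD 11: (68.5,-16.454) -> (74,-25.981) [heading=300, draw]
  RT 60: heading 300 -> 240
  FD 10: (74,-25.981) -> (69,-34.641) [heading=240, draw]
  -- iteration 3/5 --
  FD 9: (69,-34.641) -> (64.5,-42.435) [heading=240, draw]
  FD 11: (64.5,-42.435) -> (59,-51.962) [heading=240, draw]
  RT 60: heading 240 -> 180
  FD 10: (59,-51.962) -> (49,-51.962) [heading=180, draw]
  -- iteration 4/5 --
  FD 9: (49,-51.962) -> (40,-51.962) [heading=180, draw]
  FD 11: (40,-51.962) -> (29,-51.962) [heading=180, draw]
  RT 60: heading 180 -> 120
  FD 10: (29,-51.962) -> (24,-43.301) [heading=120, draw]
  -- iteration 5/5 --
  FD 9: (24,-43.301) -> (19.5,-35.507) [heading=120, draw]
  FD 11: (19.5,-35.507) -> (14,-25.981) [heading=120, draw]
  RT 60: heading 120 -> 60
  FD 10: (14,-25.981) -> (19,-17.321) [heading=60, draw]
]
FD 7: (19,-17.321) -> (22.5,-11.258) [heading=60, draw]
FD 14: (22.5,-11.258) -> (29.5,0.866) [heading=60, draw]
PD: pen down
Final: pos=(29.5,0.866), heading=60, 20 segment(s) drawn

Answer: 29.5 0.866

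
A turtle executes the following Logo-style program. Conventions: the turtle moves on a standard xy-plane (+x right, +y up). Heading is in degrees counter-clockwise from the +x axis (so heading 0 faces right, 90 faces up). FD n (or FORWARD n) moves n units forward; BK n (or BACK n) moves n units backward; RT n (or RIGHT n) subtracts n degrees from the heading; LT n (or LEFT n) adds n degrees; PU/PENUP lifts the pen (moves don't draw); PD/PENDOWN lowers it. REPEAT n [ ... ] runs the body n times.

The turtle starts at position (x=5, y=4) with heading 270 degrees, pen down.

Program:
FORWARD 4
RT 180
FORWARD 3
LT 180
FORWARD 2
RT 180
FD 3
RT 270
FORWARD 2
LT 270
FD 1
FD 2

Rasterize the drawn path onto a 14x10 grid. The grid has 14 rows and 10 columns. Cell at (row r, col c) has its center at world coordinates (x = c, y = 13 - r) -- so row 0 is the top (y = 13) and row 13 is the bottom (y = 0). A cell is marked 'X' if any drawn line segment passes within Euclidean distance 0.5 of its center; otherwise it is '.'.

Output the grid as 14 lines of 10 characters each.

Answer: ..........
..........
..........
..........
..........
..........
...X......
...X......
...X......
...XXX....
.....X....
.....X....
.....X....
.....X....

Derivation:
Segment 0: (5,4) -> (5,0)
Segment 1: (5,0) -> (5,3)
Segment 2: (5,3) -> (5,1)
Segment 3: (5,1) -> (5,4)
Segment 4: (5,4) -> (3,4)
Segment 5: (3,4) -> (3,5)
Segment 6: (3,5) -> (3,7)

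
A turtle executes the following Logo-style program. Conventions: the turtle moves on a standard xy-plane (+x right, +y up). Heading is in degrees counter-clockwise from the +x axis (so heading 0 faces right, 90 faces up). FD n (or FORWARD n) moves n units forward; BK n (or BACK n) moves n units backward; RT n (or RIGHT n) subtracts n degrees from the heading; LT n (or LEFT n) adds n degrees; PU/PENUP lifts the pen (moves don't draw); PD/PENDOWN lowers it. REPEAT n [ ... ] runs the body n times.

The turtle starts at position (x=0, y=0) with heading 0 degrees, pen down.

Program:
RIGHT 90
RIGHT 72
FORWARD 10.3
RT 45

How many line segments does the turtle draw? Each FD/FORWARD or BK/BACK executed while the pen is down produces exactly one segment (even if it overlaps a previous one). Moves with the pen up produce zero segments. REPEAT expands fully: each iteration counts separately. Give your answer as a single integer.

Answer: 1

Derivation:
Executing turtle program step by step:
Start: pos=(0,0), heading=0, pen down
RT 90: heading 0 -> 270
RT 72: heading 270 -> 198
FD 10.3: (0,0) -> (-9.796,-3.183) [heading=198, draw]
RT 45: heading 198 -> 153
Final: pos=(-9.796,-3.183), heading=153, 1 segment(s) drawn
Segments drawn: 1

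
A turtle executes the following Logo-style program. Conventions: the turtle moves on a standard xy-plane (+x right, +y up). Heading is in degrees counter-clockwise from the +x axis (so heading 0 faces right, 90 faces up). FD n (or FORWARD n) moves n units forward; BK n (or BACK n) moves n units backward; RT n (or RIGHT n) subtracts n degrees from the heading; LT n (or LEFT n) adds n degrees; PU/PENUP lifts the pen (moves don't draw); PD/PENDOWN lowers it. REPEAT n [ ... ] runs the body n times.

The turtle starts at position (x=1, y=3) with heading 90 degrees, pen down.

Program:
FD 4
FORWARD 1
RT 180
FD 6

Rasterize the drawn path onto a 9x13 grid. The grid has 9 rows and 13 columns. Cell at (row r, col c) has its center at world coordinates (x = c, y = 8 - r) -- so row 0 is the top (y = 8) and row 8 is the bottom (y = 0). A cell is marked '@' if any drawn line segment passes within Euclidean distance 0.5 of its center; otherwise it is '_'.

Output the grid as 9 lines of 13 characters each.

Segment 0: (1,3) -> (1,7)
Segment 1: (1,7) -> (1,8)
Segment 2: (1,8) -> (1,2)

Answer: _@___________
_@___________
_@___________
_@___________
_@___________
_@___________
_@___________
_____________
_____________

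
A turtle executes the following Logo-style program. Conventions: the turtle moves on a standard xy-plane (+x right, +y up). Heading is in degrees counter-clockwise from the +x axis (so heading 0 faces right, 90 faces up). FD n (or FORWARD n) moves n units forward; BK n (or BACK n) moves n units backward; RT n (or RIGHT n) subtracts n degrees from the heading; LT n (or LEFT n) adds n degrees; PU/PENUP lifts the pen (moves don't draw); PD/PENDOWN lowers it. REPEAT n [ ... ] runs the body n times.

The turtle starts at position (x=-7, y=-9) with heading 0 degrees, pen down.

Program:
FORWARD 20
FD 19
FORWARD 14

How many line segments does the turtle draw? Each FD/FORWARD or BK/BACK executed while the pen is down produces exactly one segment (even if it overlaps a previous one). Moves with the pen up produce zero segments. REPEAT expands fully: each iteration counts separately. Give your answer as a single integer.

Answer: 3

Derivation:
Executing turtle program step by step:
Start: pos=(-7,-9), heading=0, pen down
FD 20: (-7,-9) -> (13,-9) [heading=0, draw]
FD 19: (13,-9) -> (32,-9) [heading=0, draw]
FD 14: (32,-9) -> (46,-9) [heading=0, draw]
Final: pos=(46,-9), heading=0, 3 segment(s) drawn
Segments drawn: 3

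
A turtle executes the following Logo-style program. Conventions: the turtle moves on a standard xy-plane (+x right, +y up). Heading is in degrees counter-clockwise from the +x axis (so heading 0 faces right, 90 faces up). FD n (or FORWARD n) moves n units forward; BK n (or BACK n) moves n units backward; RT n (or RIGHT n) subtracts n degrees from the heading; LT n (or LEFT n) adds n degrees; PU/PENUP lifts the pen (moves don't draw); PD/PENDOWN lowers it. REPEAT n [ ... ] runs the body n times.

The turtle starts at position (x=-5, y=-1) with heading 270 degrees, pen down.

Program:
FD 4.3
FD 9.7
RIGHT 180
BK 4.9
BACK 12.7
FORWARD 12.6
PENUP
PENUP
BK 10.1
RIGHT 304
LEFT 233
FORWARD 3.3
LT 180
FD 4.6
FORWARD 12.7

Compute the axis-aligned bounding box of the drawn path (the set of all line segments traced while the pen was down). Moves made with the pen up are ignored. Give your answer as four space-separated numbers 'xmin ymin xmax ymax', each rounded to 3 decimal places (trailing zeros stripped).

Executing turtle program step by step:
Start: pos=(-5,-1), heading=270, pen down
FD 4.3: (-5,-1) -> (-5,-5.3) [heading=270, draw]
FD 9.7: (-5,-5.3) -> (-5,-15) [heading=270, draw]
RT 180: heading 270 -> 90
BK 4.9: (-5,-15) -> (-5,-19.9) [heading=90, draw]
BK 12.7: (-5,-19.9) -> (-5,-32.6) [heading=90, draw]
FD 12.6: (-5,-32.6) -> (-5,-20) [heading=90, draw]
PU: pen up
PU: pen up
BK 10.1: (-5,-20) -> (-5,-30.1) [heading=90, move]
RT 304: heading 90 -> 146
LT 233: heading 146 -> 19
FD 3.3: (-5,-30.1) -> (-1.88,-29.026) [heading=19, move]
LT 180: heading 19 -> 199
FD 4.6: (-1.88,-29.026) -> (-6.229,-30.523) [heading=199, move]
FD 12.7: (-6.229,-30.523) -> (-18.237,-34.658) [heading=199, move]
Final: pos=(-18.237,-34.658), heading=199, 5 segment(s) drawn

Segment endpoints: x in {-5, -5, -5, -5}, y in {-32.6, -20, -19.9, -15, -5.3, -1}
xmin=-5, ymin=-32.6, xmax=-5, ymax=-1

Answer: -5 -32.6 -5 -1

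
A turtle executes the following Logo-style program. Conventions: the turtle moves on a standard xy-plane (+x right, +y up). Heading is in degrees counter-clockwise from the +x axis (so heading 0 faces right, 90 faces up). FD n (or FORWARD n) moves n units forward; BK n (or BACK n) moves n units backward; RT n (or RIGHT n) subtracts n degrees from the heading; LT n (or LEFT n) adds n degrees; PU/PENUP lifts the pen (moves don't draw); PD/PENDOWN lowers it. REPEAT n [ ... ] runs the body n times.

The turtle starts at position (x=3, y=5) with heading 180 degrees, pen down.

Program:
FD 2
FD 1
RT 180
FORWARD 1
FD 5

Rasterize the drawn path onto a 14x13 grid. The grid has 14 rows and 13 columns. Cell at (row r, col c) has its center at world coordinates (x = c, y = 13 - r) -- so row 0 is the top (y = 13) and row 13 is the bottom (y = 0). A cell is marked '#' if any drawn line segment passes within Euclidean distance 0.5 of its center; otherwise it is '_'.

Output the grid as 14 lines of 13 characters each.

Segment 0: (3,5) -> (1,5)
Segment 1: (1,5) -> (0,5)
Segment 2: (0,5) -> (1,5)
Segment 3: (1,5) -> (6,5)

Answer: _____________
_____________
_____________
_____________
_____________
_____________
_____________
_____________
#######______
_____________
_____________
_____________
_____________
_____________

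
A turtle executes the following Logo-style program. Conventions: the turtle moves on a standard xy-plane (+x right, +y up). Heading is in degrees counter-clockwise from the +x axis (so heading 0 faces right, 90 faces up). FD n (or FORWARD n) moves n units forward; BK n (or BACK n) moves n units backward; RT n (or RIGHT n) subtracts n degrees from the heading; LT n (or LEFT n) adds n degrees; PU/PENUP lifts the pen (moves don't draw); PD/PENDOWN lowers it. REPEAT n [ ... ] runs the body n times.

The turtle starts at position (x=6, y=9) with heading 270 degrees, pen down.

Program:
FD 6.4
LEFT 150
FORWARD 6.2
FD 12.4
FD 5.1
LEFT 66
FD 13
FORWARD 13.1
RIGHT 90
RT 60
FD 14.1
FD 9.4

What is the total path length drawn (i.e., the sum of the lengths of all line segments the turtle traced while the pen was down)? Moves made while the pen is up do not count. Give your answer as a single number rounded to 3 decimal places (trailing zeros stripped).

Executing turtle program step by step:
Start: pos=(6,9), heading=270, pen down
FD 6.4: (6,9) -> (6,2.6) [heading=270, draw]
LT 150: heading 270 -> 60
FD 6.2: (6,2.6) -> (9.1,7.969) [heading=60, draw]
FD 12.4: (9.1,7.969) -> (15.3,18.708) [heading=60, draw]
FD 5.1: (15.3,18.708) -> (17.85,23.125) [heading=60, draw]
LT 66: heading 60 -> 126
FD 13: (17.85,23.125) -> (10.209,33.642) [heading=126, draw]
FD 13.1: (10.209,33.642) -> (2.509,44.24) [heading=126, draw]
RT 90: heading 126 -> 36
RT 60: heading 36 -> 336
FD 14.1: (2.509,44.24) -> (15.39,38.505) [heading=336, draw]
FD 9.4: (15.39,38.505) -> (23.977,34.682) [heading=336, draw]
Final: pos=(23.977,34.682), heading=336, 8 segment(s) drawn

Segment lengths:
  seg 1: (6,9) -> (6,2.6), length = 6.4
  seg 2: (6,2.6) -> (9.1,7.969), length = 6.2
  seg 3: (9.1,7.969) -> (15.3,18.708), length = 12.4
  seg 4: (15.3,18.708) -> (17.85,23.125), length = 5.1
  seg 5: (17.85,23.125) -> (10.209,33.642), length = 13
  seg 6: (10.209,33.642) -> (2.509,44.24), length = 13.1
  seg 7: (2.509,44.24) -> (15.39,38.505), length = 14.1
  seg 8: (15.39,38.505) -> (23.977,34.682), length = 9.4
Total = 79.7

Answer: 79.7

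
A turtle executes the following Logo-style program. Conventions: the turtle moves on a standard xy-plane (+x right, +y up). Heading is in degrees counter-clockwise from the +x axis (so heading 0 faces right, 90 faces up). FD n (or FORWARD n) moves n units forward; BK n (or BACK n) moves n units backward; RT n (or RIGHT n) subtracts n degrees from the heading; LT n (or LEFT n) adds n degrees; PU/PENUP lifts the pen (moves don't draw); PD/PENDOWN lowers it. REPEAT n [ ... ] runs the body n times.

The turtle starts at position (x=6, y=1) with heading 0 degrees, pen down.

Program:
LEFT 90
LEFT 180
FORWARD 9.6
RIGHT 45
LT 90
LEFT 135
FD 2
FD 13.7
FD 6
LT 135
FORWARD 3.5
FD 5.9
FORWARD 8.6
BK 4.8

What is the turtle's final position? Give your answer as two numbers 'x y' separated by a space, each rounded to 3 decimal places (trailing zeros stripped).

Answer: -3.334 3.766

Derivation:
Executing turtle program step by step:
Start: pos=(6,1), heading=0, pen down
LT 90: heading 0 -> 90
LT 180: heading 90 -> 270
FD 9.6: (6,1) -> (6,-8.6) [heading=270, draw]
RT 45: heading 270 -> 225
LT 90: heading 225 -> 315
LT 135: heading 315 -> 90
FD 2: (6,-8.6) -> (6,-6.6) [heading=90, draw]
FD 13.7: (6,-6.6) -> (6,7.1) [heading=90, draw]
FD 6: (6,7.1) -> (6,13.1) [heading=90, draw]
LT 135: heading 90 -> 225
FD 3.5: (6,13.1) -> (3.525,10.625) [heading=225, draw]
FD 5.9: (3.525,10.625) -> (-0.647,6.453) [heading=225, draw]
FD 8.6: (-0.647,6.453) -> (-6.728,0.372) [heading=225, draw]
BK 4.8: (-6.728,0.372) -> (-3.334,3.766) [heading=225, draw]
Final: pos=(-3.334,3.766), heading=225, 8 segment(s) drawn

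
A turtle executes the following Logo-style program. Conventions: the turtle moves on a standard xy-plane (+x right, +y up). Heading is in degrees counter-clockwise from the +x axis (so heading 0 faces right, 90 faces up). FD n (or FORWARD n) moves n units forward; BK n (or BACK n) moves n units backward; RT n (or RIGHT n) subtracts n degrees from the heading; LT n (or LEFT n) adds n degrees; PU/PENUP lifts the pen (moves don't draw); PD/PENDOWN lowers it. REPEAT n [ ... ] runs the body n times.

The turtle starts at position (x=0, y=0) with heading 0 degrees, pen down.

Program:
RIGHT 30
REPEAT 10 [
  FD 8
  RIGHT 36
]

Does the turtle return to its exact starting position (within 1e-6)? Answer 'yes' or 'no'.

Answer: yes

Derivation:
Executing turtle program step by step:
Start: pos=(0,0), heading=0, pen down
RT 30: heading 0 -> 330
REPEAT 10 [
  -- iteration 1/10 --
  FD 8: (0,0) -> (6.928,-4) [heading=330, draw]
  RT 36: heading 330 -> 294
  -- iteration 2/10 --
  FD 8: (6.928,-4) -> (10.182,-11.308) [heading=294, draw]
  RT 36: heading 294 -> 258
  -- iteration 3/10 --
  FD 8: (10.182,-11.308) -> (8.519,-19.134) [heading=258, draw]
  RT 36: heading 258 -> 222
  -- iteration 4/10 --
  FD 8: (8.519,-19.134) -> (2.574,-24.487) [heading=222, draw]
  RT 36: heading 222 -> 186
  -- iteration 5/10 --
  FD 8: (2.574,-24.487) -> (-5.383,-25.323) [heading=186, draw]
  RT 36: heading 186 -> 150
  -- iteration 6/10 --
  FD 8: (-5.383,-25.323) -> (-12.311,-21.323) [heading=150, draw]
  RT 36: heading 150 -> 114
  -- iteration 7/10 --
  FD 8: (-12.311,-21.323) -> (-15.565,-14.014) [heading=114, draw]
  RT 36: heading 114 -> 78
  -- iteration 8/10 --
  FD 8: (-15.565,-14.014) -> (-13.901,-6.189) [heading=78, draw]
  RT 36: heading 78 -> 42
  -- iteration 9/10 --
  FD 8: (-13.901,-6.189) -> (-7.956,-0.836) [heading=42, draw]
  RT 36: heading 42 -> 6
  -- iteration 10/10 --
  FD 8: (-7.956,-0.836) -> (0,0) [heading=6, draw]
  RT 36: heading 6 -> 330
]
Final: pos=(0,0), heading=330, 10 segment(s) drawn

Start position: (0, 0)
Final position: (0, 0)
Distance = 0; < 1e-6 -> CLOSED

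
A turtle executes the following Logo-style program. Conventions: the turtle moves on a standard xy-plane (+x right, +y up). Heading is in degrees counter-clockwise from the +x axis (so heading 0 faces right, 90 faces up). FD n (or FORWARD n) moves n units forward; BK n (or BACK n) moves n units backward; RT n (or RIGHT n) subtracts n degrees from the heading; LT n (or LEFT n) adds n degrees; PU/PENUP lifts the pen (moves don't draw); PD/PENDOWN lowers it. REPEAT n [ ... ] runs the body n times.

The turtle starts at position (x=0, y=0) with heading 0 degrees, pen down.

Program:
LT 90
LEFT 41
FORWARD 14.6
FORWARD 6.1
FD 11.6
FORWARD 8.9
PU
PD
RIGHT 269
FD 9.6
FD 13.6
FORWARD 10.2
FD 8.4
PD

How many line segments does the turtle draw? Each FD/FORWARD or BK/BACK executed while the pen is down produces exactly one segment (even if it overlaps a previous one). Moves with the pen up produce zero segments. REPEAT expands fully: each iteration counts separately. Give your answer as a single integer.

Answer: 8

Derivation:
Executing turtle program step by step:
Start: pos=(0,0), heading=0, pen down
LT 90: heading 0 -> 90
LT 41: heading 90 -> 131
FD 14.6: (0,0) -> (-9.578,11.019) [heading=131, draw]
FD 6.1: (-9.578,11.019) -> (-13.58,15.622) [heading=131, draw]
FD 11.6: (-13.58,15.622) -> (-21.191,24.377) [heading=131, draw]
FD 8.9: (-21.191,24.377) -> (-27.03,31.094) [heading=131, draw]
PU: pen up
PD: pen down
RT 269: heading 131 -> 222
FD 9.6: (-27.03,31.094) -> (-34.164,24.67) [heading=222, draw]
FD 13.6: (-34.164,24.67) -> (-44.271,15.57) [heading=222, draw]
FD 10.2: (-44.271,15.57) -> (-51.851,8.745) [heading=222, draw]
FD 8.4: (-51.851,8.745) -> (-58.093,3.124) [heading=222, draw]
PD: pen down
Final: pos=(-58.093,3.124), heading=222, 8 segment(s) drawn
Segments drawn: 8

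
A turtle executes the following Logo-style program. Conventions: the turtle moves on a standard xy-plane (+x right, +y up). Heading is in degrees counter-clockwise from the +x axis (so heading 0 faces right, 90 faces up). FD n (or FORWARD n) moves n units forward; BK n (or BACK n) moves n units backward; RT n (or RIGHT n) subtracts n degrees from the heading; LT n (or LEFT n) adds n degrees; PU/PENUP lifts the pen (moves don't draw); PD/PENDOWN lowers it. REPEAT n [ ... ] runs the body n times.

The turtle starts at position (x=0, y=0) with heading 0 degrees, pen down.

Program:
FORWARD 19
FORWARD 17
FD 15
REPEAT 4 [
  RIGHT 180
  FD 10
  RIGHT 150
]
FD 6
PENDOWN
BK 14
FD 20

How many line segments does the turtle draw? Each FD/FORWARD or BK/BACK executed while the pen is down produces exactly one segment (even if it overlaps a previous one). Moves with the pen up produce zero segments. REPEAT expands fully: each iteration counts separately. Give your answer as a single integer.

Executing turtle program step by step:
Start: pos=(0,0), heading=0, pen down
FD 19: (0,0) -> (19,0) [heading=0, draw]
FD 17: (19,0) -> (36,0) [heading=0, draw]
FD 15: (36,0) -> (51,0) [heading=0, draw]
REPEAT 4 [
  -- iteration 1/4 --
  RT 180: heading 0 -> 180
  FD 10: (51,0) -> (41,0) [heading=180, draw]
  RT 150: heading 180 -> 30
  -- iteration 2/4 --
  RT 180: heading 30 -> 210
  FD 10: (41,0) -> (32.34,-5) [heading=210, draw]
  RT 150: heading 210 -> 60
  -- iteration 3/4 --
  RT 180: heading 60 -> 240
  FD 10: (32.34,-5) -> (27.34,-13.66) [heading=240, draw]
  RT 150: heading 240 -> 90
  -- iteration 4/4 --
  RT 180: heading 90 -> 270
  FD 10: (27.34,-13.66) -> (27.34,-23.66) [heading=270, draw]
  RT 150: heading 270 -> 120
]
FD 6: (27.34,-23.66) -> (24.34,-18.464) [heading=120, draw]
PD: pen down
BK 14: (24.34,-18.464) -> (31.34,-30.588) [heading=120, draw]
FD 20: (31.34,-30.588) -> (21.34,-13.268) [heading=120, draw]
Final: pos=(21.34,-13.268), heading=120, 10 segment(s) drawn
Segments drawn: 10

Answer: 10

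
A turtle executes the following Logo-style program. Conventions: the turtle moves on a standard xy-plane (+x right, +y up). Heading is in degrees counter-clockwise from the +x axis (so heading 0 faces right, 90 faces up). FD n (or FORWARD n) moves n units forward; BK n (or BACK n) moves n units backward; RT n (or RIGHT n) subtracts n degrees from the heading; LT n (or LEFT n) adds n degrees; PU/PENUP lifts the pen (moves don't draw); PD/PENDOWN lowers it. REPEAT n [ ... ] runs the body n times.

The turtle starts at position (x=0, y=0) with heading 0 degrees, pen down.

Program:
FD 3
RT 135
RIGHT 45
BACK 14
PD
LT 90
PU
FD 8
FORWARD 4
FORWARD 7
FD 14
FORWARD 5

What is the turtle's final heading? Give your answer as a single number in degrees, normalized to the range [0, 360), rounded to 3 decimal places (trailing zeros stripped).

Executing turtle program step by step:
Start: pos=(0,0), heading=0, pen down
FD 3: (0,0) -> (3,0) [heading=0, draw]
RT 135: heading 0 -> 225
RT 45: heading 225 -> 180
BK 14: (3,0) -> (17,0) [heading=180, draw]
PD: pen down
LT 90: heading 180 -> 270
PU: pen up
FD 8: (17,0) -> (17,-8) [heading=270, move]
FD 4: (17,-8) -> (17,-12) [heading=270, move]
FD 7: (17,-12) -> (17,-19) [heading=270, move]
FD 14: (17,-19) -> (17,-33) [heading=270, move]
FD 5: (17,-33) -> (17,-38) [heading=270, move]
Final: pos=(17,-38), heading=270, 2 segment(s) drawn

Answer: 270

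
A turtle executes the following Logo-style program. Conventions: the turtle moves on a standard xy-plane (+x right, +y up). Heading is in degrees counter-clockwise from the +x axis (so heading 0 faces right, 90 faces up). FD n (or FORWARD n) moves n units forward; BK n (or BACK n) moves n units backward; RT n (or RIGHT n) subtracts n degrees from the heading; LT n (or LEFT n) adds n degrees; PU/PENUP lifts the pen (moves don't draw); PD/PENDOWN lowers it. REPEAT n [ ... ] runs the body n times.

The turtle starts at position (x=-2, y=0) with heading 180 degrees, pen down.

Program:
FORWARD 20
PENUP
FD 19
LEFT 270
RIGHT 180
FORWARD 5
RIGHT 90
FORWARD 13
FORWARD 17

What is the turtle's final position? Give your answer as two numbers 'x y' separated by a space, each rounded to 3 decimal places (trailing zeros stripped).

Answer: -71 -5

Derivation:
Executing turtle program step by step:
Start: pos=(-2,0), heading=180, pen down
FD 20: (-2,0) -> (-22,0) [heading=180, draw]
PU: pen up
FD 19: (-22,0) -> (-41,0) [heading=180, move]
LT 270: heading 180 -> 90
RT 180: heading 90 -> 270
FD 5: (-41,0) -> (-41,-5) [heading=270, move]
RT 90: heading 270 -> 180
FD 13: (-41,-5) -> (-54,-5) [heading=180, move]
FD 17: (-54,-5) -> (-71,-5) [heading=180, move]
Final: pos=(-71,-5), heading=180, 1 segment(s) drawn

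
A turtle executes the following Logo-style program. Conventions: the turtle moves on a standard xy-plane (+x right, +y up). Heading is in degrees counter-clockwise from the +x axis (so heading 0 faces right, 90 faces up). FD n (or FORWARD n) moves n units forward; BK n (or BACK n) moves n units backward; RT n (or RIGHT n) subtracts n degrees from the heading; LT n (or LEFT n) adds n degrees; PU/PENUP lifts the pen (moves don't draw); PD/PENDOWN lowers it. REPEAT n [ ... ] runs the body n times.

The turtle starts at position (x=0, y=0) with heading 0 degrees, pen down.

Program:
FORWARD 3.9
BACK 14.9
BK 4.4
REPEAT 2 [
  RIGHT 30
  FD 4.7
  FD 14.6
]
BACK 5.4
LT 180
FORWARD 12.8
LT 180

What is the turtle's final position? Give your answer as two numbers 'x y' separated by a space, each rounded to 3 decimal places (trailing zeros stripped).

Executing turtle program step by step:
Start: pos=(0,0), heading=0, pen down
FD 3.9: (0,0) -> (3.9,0) [heading=0, draw]
BK 14.9: (3.9,0) -> (-11,0) [heading=0, draw]
BK 4.4: (-11,0) -> (-15.4,0) [heading=0, draw]
REPEAT 2 [
  -- iteration 1/2 --
  RT 30: heading 0 -> 330
  FD 4.7: (-15.4,0) -> (-11.33,-2.35) [heading=330, draw]
  FD 14.6: (-11.33,-2.35) -> (1.314,-9.65) [heading=330, draw]
  -- iteration 2/2 --
  RT 30: heading 330 -> 300
  FD 4.7: (1.314,-9.65) -> (3.664,-13.72) [heading=300, draw]
  FD 14.6: (3.664,-13.72) -> (10.964,-26.364) [heading=300, draw]
]
BK 5.4: (10.964,-26.364) -> (8.264,-21.688) [heading=300, draw]
LT 180: heading 300 -> 120
FD 12.8: (8.264,-21.688) -> (1.864,-10.603) [heading=120, draw]
LT 180: heading 120 -> 300
Final: pos=(1.864,-10.603), heading=300, 9 segment(s) drawn

Answer: 1.864 -10.603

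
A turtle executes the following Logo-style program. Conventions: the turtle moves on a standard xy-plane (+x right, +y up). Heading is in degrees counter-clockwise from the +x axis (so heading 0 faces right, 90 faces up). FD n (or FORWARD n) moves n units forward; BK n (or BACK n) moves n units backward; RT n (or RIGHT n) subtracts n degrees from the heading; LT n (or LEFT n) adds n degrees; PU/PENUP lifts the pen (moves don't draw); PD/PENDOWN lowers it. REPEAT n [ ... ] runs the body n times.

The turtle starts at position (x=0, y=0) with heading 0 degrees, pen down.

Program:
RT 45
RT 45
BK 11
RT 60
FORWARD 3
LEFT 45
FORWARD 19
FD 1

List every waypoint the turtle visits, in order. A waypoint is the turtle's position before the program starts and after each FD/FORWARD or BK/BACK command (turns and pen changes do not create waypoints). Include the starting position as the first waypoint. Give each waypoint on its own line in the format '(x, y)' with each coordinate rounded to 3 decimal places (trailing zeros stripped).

Executing turtle program step by step:
Start: pos=(0,0), heading=0, pen down
RT 45: heading 0 -> 315
RT 45: heading 315 -> 270
BK 11: (0,0) -> (0,11) [heading=270, draw]
RT 60: heading 270 -> 210
FD 3: (0,11) -> (-2.598,9.5) [heading=210, draw]
LT 45: heading 210 -> 255
FD 19: (-2.598,9.5) -> (-7.516,-8.853) [heading=255, draw]
FD 1: (-7.516,-8.853) -> (-7.774,-9.819) [heading=255, draw]
Final: pos=(-7.774,-9.819), heading=255, 4 segment(s) drawn
Waypoints (5 total):
(0, 0)
(0, 11)
(-2.598, 9.5)
(-7.516, -8.853)
(-7.774, -9.819)

Answer: (0, 0)
(0, 11)
(-2.598, 9.5)
(-7.516, -8.853)
(-7.774, -9.819)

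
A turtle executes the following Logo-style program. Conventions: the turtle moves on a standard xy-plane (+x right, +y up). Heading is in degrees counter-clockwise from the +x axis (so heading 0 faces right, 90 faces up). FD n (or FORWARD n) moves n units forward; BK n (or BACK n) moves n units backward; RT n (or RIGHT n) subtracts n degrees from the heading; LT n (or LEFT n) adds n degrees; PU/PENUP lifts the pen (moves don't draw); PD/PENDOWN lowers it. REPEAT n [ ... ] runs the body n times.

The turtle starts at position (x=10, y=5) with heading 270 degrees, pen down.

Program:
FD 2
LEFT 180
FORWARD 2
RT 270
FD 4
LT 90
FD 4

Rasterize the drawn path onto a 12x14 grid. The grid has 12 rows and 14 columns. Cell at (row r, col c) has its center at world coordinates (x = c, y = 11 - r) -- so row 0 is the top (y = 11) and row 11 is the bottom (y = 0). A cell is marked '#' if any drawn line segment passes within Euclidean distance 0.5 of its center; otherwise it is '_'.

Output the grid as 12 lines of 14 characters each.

Answer: ______________
______________
______________
______________
______________
______________
______#####___
______#___#___
______#___#___
______#_______
______#_______
______________

Derivation:
Segment 0: (10,5) -> (10,3)
Segment 1: (10,3) -> (10,5)
Segment 2: (10,5) -> (6,5)
Segment 3: (6,5) -> (6,1)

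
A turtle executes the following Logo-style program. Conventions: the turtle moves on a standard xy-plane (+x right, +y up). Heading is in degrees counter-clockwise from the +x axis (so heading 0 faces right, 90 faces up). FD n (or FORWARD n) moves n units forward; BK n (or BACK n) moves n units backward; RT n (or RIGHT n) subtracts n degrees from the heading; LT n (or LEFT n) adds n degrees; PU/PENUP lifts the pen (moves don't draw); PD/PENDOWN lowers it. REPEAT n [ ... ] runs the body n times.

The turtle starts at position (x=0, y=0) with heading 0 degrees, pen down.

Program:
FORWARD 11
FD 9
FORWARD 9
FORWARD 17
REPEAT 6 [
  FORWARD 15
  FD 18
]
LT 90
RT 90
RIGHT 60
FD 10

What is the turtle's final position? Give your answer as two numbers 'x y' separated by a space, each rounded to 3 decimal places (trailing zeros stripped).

Executing turtle program step by step:
Start: pos=(0,0), heading=0, pen down
FD 11: (0,0) -> (11,0) [heading=0, draw]
FD 9: (11,0) -> (20,0) [heading=0, draw]
FD 9: (20,0) -> (29,0) [heading=0, draw]
FD 17: (29,0) -> (46,0) [heading=0, draw]
REPEAT 6 [
  -- iteration 1/6 --
  FD 15: (46,0) -> (61,0) [heading=0, draw]
  FD 18: (61,0) -> (79,0) [heading=0, draw]
  -- iteration 2/6 --
  FD 15: (79,0) -> (94,0) [heading=0, draw]
  FD 18: (94,0) -> (112,0) [heading=0, draw]
  -- iteration 3/6 --
  FD 15: (112,0) -> (127,0) [heading=0, draw]
  FD 18: (127,0) -> (145,0) [heading=0, draw]
  -- iteration 4/6 --
  FD 15: (145,0) -> (160,0) [heading=0, draw]
  FD 18: (160,0) -> (178,0) [heading=0, draw]
  -- iteration 5/6 --
  FD 15: (178,0) -> (193,0) [heading=0, draw]
  FD 18: (193,0) -> (211,0) [heading=0, draw]
  -- iteration 6/6 --
  FD 15: (211,0) -> (226,0) [heading=0, draw]
  FD 18: (226,0) -> (244,0) [heading=0, draw]
]
LT 90: heading 0 -> 90
RT 90: heading 90 -> 0
RT 60: heading 0 -> 300
FD 10: (244,0) -> (249,-8.66) [heading=300, draw]
Final: pos=(249,-8.66), heading=300, 17 segment(s) drawn

Answer: 249 -8.66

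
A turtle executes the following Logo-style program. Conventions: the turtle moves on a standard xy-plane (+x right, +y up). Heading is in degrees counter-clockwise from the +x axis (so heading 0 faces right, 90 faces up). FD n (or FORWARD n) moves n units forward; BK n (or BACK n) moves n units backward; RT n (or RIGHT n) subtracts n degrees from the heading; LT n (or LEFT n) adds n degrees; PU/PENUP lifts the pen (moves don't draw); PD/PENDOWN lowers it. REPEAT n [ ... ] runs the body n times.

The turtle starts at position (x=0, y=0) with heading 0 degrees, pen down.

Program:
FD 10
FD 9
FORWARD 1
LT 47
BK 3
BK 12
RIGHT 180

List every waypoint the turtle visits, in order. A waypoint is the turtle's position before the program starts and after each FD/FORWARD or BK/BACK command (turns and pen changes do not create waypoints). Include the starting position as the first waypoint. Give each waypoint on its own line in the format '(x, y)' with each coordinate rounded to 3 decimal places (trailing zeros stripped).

Answer: (0, 0)
(10, 0)
(19, 0)
(20, 0)
(17.954, -2.194)
(9.77, -10.97)

Derivation:
Executing turtle program step by step:
Start: pos=(0,0), heading=0, pen down
FD 10: (0,0) -> (10,0) [heading=0, draw]
FD 9: (10,0) -> (19,0) [heading=0, draw]
FD 1: (19,0) -> (20,0) [heading=0, draw]
LT 47: heading 0 -> 47
BK 3: (20,0) -> (17.954,-2.194) [heading=47, draw]
BK 12: (17.954,-2.194) -> (9.77,-10.97) [heading=47, draw]
RT 180: heading 47 -> 227
Final: pos=(9.77,-10.97), heading=227, 5 segment(s) drawn
Waypoints (6 total):
(0, 0)
(10, 0)
(19, 0)
(20, 0)
(17.954, -2.194)
(9.77, -10.97)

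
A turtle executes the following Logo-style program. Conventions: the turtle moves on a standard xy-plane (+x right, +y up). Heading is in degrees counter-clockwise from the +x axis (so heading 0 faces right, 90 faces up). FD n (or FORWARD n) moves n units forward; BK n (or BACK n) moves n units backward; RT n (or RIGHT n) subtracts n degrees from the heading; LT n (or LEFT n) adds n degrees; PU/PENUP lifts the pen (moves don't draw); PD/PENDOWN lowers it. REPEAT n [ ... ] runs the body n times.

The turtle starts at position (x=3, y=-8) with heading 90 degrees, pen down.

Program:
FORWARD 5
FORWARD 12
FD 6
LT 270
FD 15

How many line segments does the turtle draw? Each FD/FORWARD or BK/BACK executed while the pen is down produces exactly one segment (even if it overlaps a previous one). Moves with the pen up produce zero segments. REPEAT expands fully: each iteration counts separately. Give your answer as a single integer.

Executing turtle program step by step:
Start: pos=(3,-8), heading=90, pen down
FD 5: (3,-8) -> (3,-3) [heading=90, draw]
FD 12: (3,-3) -> (3,9) [heading=90, draw]
FD 6: (3,9) -> (3,15) [heading=90, draw]
LT 270: heading 90 -> 0
FD 15: (3,15) -> (18,15) [heading=0, draw]
Final: pos=(18,15), heading=0, 4 segment(s) drawn
Segments drawn: 4

Answer: 4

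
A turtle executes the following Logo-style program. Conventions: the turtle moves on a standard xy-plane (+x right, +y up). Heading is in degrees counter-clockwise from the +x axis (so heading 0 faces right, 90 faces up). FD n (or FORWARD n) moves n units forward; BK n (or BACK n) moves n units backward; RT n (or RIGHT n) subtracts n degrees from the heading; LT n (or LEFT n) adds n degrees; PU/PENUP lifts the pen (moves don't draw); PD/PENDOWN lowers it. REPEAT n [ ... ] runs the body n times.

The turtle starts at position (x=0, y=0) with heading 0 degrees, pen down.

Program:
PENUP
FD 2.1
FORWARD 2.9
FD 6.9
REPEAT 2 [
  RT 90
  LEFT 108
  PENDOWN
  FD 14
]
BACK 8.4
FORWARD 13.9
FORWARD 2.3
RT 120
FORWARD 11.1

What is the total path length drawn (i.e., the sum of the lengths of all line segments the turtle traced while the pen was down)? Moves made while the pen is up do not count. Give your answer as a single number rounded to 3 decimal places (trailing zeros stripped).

Executing turtle program step by step:
Start: pos=(0,0), heading=0, pen down
PU: pen up
FD 2.1: (0,0) -> (2.1,0) [heading=0, move]
FD 2.9: (2.1,0) -> (5,0) [heading=0, move]
FD 6.9: (5,0) -> (11.9,0) [heading=0, move]
REPEAT 2 [
  -- iteration 1/2 --
  RT 90: heading 0 -> 270
  LT 108: heading 270 -> 18
  PD: pen down
  FD 14: (11.9,0) -> (25.215,4.326) [heading=18, draw]
  -- iteration 2/2 --
  RT 90: heading 18 -> 288
  LT 108: heading 288 -> 36
  PD: pen down
  FD 14: (25.215,4.326) -> (36.541,12.555) [heading=36, draw]
]
BK 8.4: (36.541,12.555) -> (29.745,7.618) [heading=36, draw]
FD 13.9: (29.745,7.618) -> (40.991,15.788) [heading=36, draw]
FD 2.3: (40.991,15.788) -> (42.851,17.14) [heading=36, draw]
RT 120: heading 36 -> 276
FD 11.1: (42.851,17.14) -> (44.012,6.101) [heading=276, draw]
Final: pos=(44.012,6.101), heading=276, 6 segment(s) drawn

Segment lengths:
  seg 1: (11.9,0) -> (25.215,4.326), length = 14
  seg 2: (25.215,4.326) -> (36.541,12.555), length = 14
  seg 3: (36.541,12.555) -> (29.745,7.618), length = 8.4
  seg 4: (29.745,7.618) -> (40.991,15.788), length = 13.9
  seg 5: (40.991,15.788) -> (42.851,17.14), length = 2.3
  seg 6: (42.851,17.14) -> (44.012,6.101), length = 11.1
Total = 63.7

Answer: 63.7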